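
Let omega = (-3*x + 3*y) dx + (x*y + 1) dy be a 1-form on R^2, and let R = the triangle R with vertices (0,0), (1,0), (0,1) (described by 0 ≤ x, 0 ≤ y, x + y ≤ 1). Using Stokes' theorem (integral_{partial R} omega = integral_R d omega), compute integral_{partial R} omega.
integral_(partial R) omega = -4/3

Stokes: integral_partial_R omega = integral_R d omega with d omega = (∂Q/∂x - ∂P/∂y) dx ∧ dy.
  ∂Q/∂x = y
  ∂P/∂y = 3
  integrand = ∂Q/∂x - ∂P/∂y = y - 3.
Integrating over R: integral_0^1 integral_0^{1-x} (y - 3) dy dx = -4/3.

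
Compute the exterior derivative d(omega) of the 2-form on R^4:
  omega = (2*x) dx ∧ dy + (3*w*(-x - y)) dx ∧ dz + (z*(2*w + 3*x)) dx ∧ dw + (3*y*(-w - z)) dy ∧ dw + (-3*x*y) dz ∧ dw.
d(omega) = (3*w) dx ∧ dy ∧ dz + (-2*w - 6*x - 6*y) dx ∧ dz ∧ dw + (-3*x + 3*y) dy ∧ dz ∧ dw

For a 2-form omega = sum_{i<j} g_{ij} dx_i ∧ dx_j, the exterior derivative is
  d(omega) = sum_{i<j} d(g_{ij}) ∧ dx_i ∧ dx_j = sum_{i<j, k} (∂g_{ij}/∂x_k) dx_k ∧ dx_i ∧ dx_j.
Expand each term, using dx_k ∧ dx_i ∧ dx_j = sgn(permutation) dx_{(a)} ∧ dx_{(b)} ∧ dx_{(c)} with (a < b < c) sorted:
  d(3*w*(-x - y)) includes (∂/∂y)(3*w*(-x - y)) dy = (-3*w) dy, which multiplied by dx ∧ dz gives (3*w) dx ∧ dy ∧ dz
  d(3*w*(-x - y)) includes (∂/∂w)(3*w*(-x - y)) dw = (-3*x - 3*y) dw, which multiplied by dx ∧ dz gives (-3*x - 3*y) dx ∧ dz ∧ dw
  d(z*(2*w + 3*x)) includes (∂/∂z)(z*(2*w + 3*x)) dz = (2*w + 3*x) dz, which multiplied by dx ∧ dw gives (-2*w - 3*x) dx ∧ dz ∧ dw
  d(3*y*(-w - z)) includes (∂/∂z)(3*y*(-w - z)) dz = (-3*y) dz, which multiplied by dy ∧ dw gives (3*y) dy ∧ dz ∧ dw
  d(-3*x*y) includes (∂/∂x)(-3*x*y) dx = (-3*y) dx, which multiplied by dz ∧ dw gives (-3*y) dx ∧ dz ∧ dw
  d(-3*x*y) includes (∂/∂y)(-3*x*y) dy = (-3*x) dy, which multiplied by dz ∧ dw gives (-3*x) dy ∧ dz ∧ dw
Collecting like 3-forms: d(omega) = (3*w) dx ∧ dy ∧ dz + (-2*w - 6*x - 6*y) dx ∧ dz ∧ dw + (-3*x + 3*y) dy ∧ dz ∧ dw.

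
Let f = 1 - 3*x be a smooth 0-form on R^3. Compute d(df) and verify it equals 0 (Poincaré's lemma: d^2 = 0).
d(df) = 0

Step 1: df = sum_i (∂f/∂x_i) dx_i = (-3) dx + (0) dy + (0) dz.
Step 2: Apply d again. Using the 1-form formula, the coefficient of dx ∧ dy in d(df) is ∂^2 f/∂x ∂y - ∂^2 f/∂y ∂x = (0) - (0) = 0 (equality of mixed partials for smooth f).
Similarly for dx ∧ dz and dy ∧ dz — all coefficients vanish. So d(df) = 0.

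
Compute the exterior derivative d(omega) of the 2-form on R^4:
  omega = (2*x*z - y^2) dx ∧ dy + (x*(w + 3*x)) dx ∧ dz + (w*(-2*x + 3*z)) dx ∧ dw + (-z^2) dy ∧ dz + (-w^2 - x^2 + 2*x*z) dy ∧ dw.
d(omega) = (2*x) dx ∧ dy ∧ dz + (-3*w + x) dx ∧ dz ∧ dw + (-2*x + 2*z) dx ∧ dy ∧ dw + (-2*x) dy ∧ dz ∧ dw

For a 2-form omega = sum_{i<j} g_{ij} dx_i ∧ dx_j, the exterior derivative is
  d(omega) = sum_{i<j} d(g_{ij}) ∧ dx_i ∧ dx_j = sum_{i<j, k} (∂g_{ij}/∂x_k) dx_k ∧ dx_i ∧ dx_j.
Expand each term, using dx_k ∧ dx_i ∧ dx_j = sgn(permutation) dx_{(a)} ∧ dx_{(b)} ∧ dx_{(c)} with (a < b < c) sorted:
  d(2*x*z - y^2) includes (∂/∂z)(2*x*z - y^2) dz = (2*x) dz, which multiplied by dx ∧ dy gives (2*x) dx ∧ dy ∧ dz
  d(x*(w + 3*x)) includes (∂/∂w)(x*(w + 3*x)) dw = (x) dw, which multiplied by dx ∧ dz gives (x) dx ∧ dz ∧ dw
  d(w*(-2*x + 3*z)) includes (∂/∂z)(w*(-2*x + 3*z)) dz = (3*w) dz, which multiplied by dx ∧ dw gives (-3*w) dx ∧ dz ∧ dw
  d(-w^2 - x^2 + 2*x*z) includes (∂/∂x)(-w^2 - x^2 + 2*x*z) dx = (-2*x + 2*z) dx, which multiplied by dy ∧ dw gives (-2*x + 2*z) dx ∧ dy ∧ dw
  d(-w^2 - x^2 + 2*x*z) includes (∂/∂z)(-w^2 - x^2 + 2*x*z) dz = (2*x) dz, which multiplied by dy ∧ dw gives (-2*x) dy ∧ dz ∧ dw
Collecting like 3-forms: d(omega) = (2*x) dx ∧ dy ∧ dz + (-3*w + x) dx ∧ dz ∧ dw + (-2*x + 2*z) dx ∧ dy ∧ dw + (-2*x) dy ∧ dz ∧ dw.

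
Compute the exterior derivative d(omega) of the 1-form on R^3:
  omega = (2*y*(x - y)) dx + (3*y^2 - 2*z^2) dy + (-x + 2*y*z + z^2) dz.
d(omega) = (-2*x + 4*y) dx ∧ dy + (-1) dx ∧ dz + (6*z) dy ∧ dz

For a 1-form omega = sum_i f_i dx_i, the exterior derivative is
  d(omega) = sum_{i < j} (∂f_j/∂x_i - ∂f_i/∂x_j) dx_i ∧ dx_j.
  coefficient of dx ∧ dy: ∂f_2/∂x - ∂f_1/∂y = ∂(3*y^2 - 2*z^2)/∂x - ∂(2*y*(x - y))/∂y = -2*x + 4*y
  coefficient of dx ∧ dz: ∂f_3/∂x - ∂f_1/∂z = ∂(-x + 2*y*z + z^2)/∂x - ∂(2*y*(x - y))/∂z = -1
  coefficient of dy ∧ dz: ∂f_3/∂y - ∂f_2/∂z = ∂(-x + 2*y*z + z^2)/∂y - ∂(3*y^2 - 2*z^2)/∂z = 6*z
Assembling: d(omega) = (-2*x + 4*y) dx ∧ dy + (-1) dx ∧ dz + (6*z) dy ∧ dz.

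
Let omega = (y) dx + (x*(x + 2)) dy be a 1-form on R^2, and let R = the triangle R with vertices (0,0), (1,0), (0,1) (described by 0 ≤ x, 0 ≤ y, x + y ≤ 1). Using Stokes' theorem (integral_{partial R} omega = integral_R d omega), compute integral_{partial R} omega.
integral_(partial R) omega = 5/6

Stokes: integral_partial_R omega = integral_R d omega with d omega = (∂Q/∂x - ∂P/∂y) dx ∧ dy.
  ∂Q/∂x = 2*x + 2
  ∂P/∂y = 1
  integrand = ∂Q/∂x - ∂P/∂y = 2*x + 1.
Integrating over R: integral_0^1 integral_0^{1-x} (2*x + 1) dy dx = 5/6.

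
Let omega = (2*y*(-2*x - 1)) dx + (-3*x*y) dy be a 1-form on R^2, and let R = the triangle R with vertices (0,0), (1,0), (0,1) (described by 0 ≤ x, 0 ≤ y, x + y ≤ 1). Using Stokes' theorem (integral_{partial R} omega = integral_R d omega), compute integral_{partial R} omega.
integral_(partial R) omega = 7/6

Stokes: integral_partial_R omega = integral_R d omega with d omega = (∂Q/∂x - ∂P/∂y) dx ∧ dy.
  ∂Q/∂x = -3*y
  ∂P/∂y = -4*x - 2
  integrand = ∂Q/∂x - ∂P/∂y = 4*x - 3*y + 2.
Integrating over R: integral_0^1 integral_0^{1-x} (4*x - 3*y + 2) dy dx = 7/6.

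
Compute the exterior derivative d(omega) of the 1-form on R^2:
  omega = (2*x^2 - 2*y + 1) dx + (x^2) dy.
d(omega) = (2*x + 2) dx ∧ dy

For a 1-form omega = sum_i f_i dx_i, the exterior derivative is
  d(omega) = sum_{i < j} (∂f_j/∂x_i - ∂f_i/∂x_j) dx_i ∧ dx_j.
  coefficient of dx ∧ dy: ∂f_2/∂x - ∂f_1/∂y = ∂(x^2)/∂x - ∂(2*x^2 - 2*y + 1)/∂y = 2*x + 2
Assembling: d(omega) = (2*x + 2) dx ∧ dy.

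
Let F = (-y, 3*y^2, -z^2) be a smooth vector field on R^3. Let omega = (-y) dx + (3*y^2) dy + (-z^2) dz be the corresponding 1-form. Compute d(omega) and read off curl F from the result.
d(omega) = (0) dy ∧ dz + (0) dz ∧ dx + (1) dx ∧ dy; curl F = (0, 0, 1)

d omega = sum_{i<j} (∂f_j/∂x_i - ∂f_i/∂x_j) dx_i ∧ dx_j. Under the identification (dy ∧ dz, dz ∧ dx, dx ∧ dy) ↔ (e_x, e_y, e_z), the coefficients are exactly the components of curl F. Compute:
  ∂R/∂y - ∂Q/∂z = (0) - (0) = 0
  ∂P/∂z - ∂R/∂x = (0) - (0) = 0
  ∂Q/∂x - ∂P/∂y = (0) - (-1) = 1.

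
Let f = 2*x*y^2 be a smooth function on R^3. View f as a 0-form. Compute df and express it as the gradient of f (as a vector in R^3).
df = (2*y^2) dx + (4*x*y) dy + (0) dz; grad f = (2*y^2, 4*x*y, 0)

For a 0-form f, d f = (∂f/∂x) dx + (∂f/∂y) dy + (∂f/∂z) dz. The components of the vector representation are exactly the entries of grad f in Cartesian coordinates:
  ∂f/∂x = 2*y^2
  ∂f/∂y = 4*x*y
  ∂f/∂z = 0.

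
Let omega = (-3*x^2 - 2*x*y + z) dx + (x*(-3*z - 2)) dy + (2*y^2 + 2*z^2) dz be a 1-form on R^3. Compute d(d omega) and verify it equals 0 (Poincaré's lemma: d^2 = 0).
d(d omega) = 0

Step 1: d omega = sum_{i<j} (∂f_j/∂x_i - ∂f_i/∂x_j) dx_i ∧ dx_j:
  coeff of dx ∧ dy: 2*x - 3*z - 2
  coeff of dx ∧ dz: -1
  coeff of dy ∧ dz: 3*x + 4*y
Step 2: Apply d again to each 2-form coefficient. The only possible 3-form in R^3 is dx ∧ dy ∧ dz, with coefficient
  ∂(coeff of dy∧dz)/∂x - ∂(coeff of dx∧dz)/∂y + ∂(coeff of dx∧dy)/∂z
  = ∂/∂x (3*x + 4*y) - ∂/∂y (-1) + ∂/∂z (2*x - 3*z - 2).
Each of these terms simplifies to sums of mixed partials that cancel in pairs. The result is 0 (by equality of mixed partials for smooth functions — Schwarz / Clairaut).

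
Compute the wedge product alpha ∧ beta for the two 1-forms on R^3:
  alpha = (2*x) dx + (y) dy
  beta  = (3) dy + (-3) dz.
alpha ∧ beta = (6*x) dx ∧ dy + (-6*x) dx ∧ dz + (-3*y) dy ∧ dz

Distribute the wedge, using dx_i ∧ dx_j = -dx_j ∧ dx_i and dx_i ∧ dx_i = 0. For each pair (i, j) with i < j, the coefficient of dx_i ∧ dx_j in alpha ∧ beta is (alpha_i * beta_j - alpha_j * beta_i). Collecting: alpha ∧ beta = (6*x) dx ∧ dy + (-6*x) dx ∧ dz + (-3*y) dy ∧ dz.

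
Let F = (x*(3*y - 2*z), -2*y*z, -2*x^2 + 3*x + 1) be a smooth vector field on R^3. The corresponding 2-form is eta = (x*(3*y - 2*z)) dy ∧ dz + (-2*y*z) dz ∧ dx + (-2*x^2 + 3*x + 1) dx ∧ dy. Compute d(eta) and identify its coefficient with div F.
d(eta) = (3*y - 4*z) dx ∧ dy ∧ dz; div F = 3*y - 4*z

For a 2-form in R^3 of the form above, applying d gives a 3-form with coefficient ∂P/∂x + ∂Q/∂y + ∂R/∂z:
  ∂P/∂x = 3*y - 2*z
  ∂Q/∂y = -2*z
  ∂R/∂z = 0
Sum = 3*y - 4*z, which is exactly div F.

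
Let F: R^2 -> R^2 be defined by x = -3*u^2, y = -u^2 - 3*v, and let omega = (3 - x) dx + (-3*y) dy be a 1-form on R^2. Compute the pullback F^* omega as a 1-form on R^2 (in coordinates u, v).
F^* omega = (6*u*(-4*u^2 - 3*v - 3)) du + (-9*u^2 - 27*v) dv

Using F^*(f dg) = (f ∘ F) d(g ∘ F), substitute each coordinate x_i by F_i(u, v) in f_i, and replace dx_i by d F_i = (∂F_i/∂u) du + (∂F_i/∂v) dv.
  For the x component: f_1(F) = 3*u^2 + 3; d F_1 = (-6*u) du + (0) dv
  For the y component: f_2(F) = 3*u^2 + 9*v; d F_2 = (-2*u) du + (-3) dv
Combining and collecting du, dv coefficients:
  coeff of du: 6*u*(-4*u^2 - 3*v - 3)
  coeff of dv: -9*u^2 - 27*v
F^* omega = (6*u*(-4*u^2 - 3*v - 3)) du + (-9*u^2 - 27*v) dv.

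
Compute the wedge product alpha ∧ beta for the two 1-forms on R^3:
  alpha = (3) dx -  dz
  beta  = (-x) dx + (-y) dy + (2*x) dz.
alpha ∧ beta = (-3*y) dx ∧ dy + (5*x) dx ∧ dz + (-y) dy ∧ dz

Distribute the wedge, using dx_i ∧ dx_j = -dx_j ∧ dx_i and dx_i ∧ dx_i = 0. For each pair (i, j) with i < j, the coefficient of dx_i ∧ dx_j in alpha ∧ beta is (alpha_i * beta_j - alpha_j * beta_i). Collecting: alpha ∧ beta = (-3*y) dx ∧ dy + (5*x) dx ∧ dz + (-y) dy ∧ dz.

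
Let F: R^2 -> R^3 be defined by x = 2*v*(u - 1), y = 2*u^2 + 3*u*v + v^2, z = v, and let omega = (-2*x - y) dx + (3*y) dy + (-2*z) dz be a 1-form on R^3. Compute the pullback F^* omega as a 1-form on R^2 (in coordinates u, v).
F^* omega = (24*u^3 + 50*u^2*v + 25*u*v^2 + 7*v^3 + 8*v^2) du + (14*u^3 + 25*u^2*v + 4*u^2 + 25*u*v^2 + 22*u*v + 6*v^3 + 2*v^2 - 10*v) dv

Using F^*(f dg) = (f ∘ F) d(g ∘ F), substitute each coordinate x_i by F_i(u, v) in f_i, and replace dx_i by d F_i = (∂F_i/∂u) du + (∂F_i/∂v) dv.
  For the x component: f_1(F) = -2*u^2 - 7*u*v - v^2 + 4*v; d F_1 = (2*v) du + (2*u - 2) dv
  For the y component: f_2(F) = 6*u^2 + 9*u*v + 3*v^2; d F_2 = (4*u + 3*v) du + (3*u + 2*v) dv
  For the z component: f_3(F) = -2*v; d F_3 = (0) du + (1) dv
Combining and collecting du, dv coefficients:
  coeff of du: 24*u^3 + 50*u^2*v + 25*u*v^2 + 7*v^3 + 8*v^2
  coeff of dv: 14*u^3 + 25*u^2*v + 4*u^2 + 25*u*v^2 + 22*u*v + 6*v^3 + 2*v^2 - 10*v
F^* omega = (24*u^3 + 50*u^2*v + 25*u*v^2 + 7*v^3 + 8*v^2) du + (14*u^3 + 25*u^2*v + 4*u^2 + 25*u*v^2 + 22*u*v + 6*v^3 + 2*v^2 - 10*v) dv.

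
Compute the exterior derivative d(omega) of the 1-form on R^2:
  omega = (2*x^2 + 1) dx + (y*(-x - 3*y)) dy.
d(omega) = (-y) dx ∧ dy

For a 1-form omega = sum_i f_i dx_i, the exterior derivative is
  d(omega) = sum_{i < j} (∂f_j/∂x_i - ∂f_i/∂x_j) dx_i ∧ dx_j.
  coefficient of dx ∧ dy: ∂f_2/∂x - ∂f_1/∂y = ∂(y*(-x - 3*y))/∂x - ∂(2*x^2 + 1)/∂y = -y
Assembling: d(omega) = (-y) dx ∧ dy.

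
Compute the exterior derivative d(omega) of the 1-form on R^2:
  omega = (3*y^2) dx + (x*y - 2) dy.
d(omega) = (-5*y) dx ∧ dy

For a 1-form omega = sum_i f_i dx_i, the exterior derivative is
  d(omega) = sum_{i < j} (∂f_j/∂x_i - ∂f_i/∂x_j) dx_i ∧ dx_j.
  coefficient of dx ∧ dy: ∂f_2/∂x - ∂f_1/∂y = ∂(x*y - 2)/∂x - ∂(3*y^2)/∂y = -5*y
Assembling: d(omega) = (-5*y) dx ∧ dy.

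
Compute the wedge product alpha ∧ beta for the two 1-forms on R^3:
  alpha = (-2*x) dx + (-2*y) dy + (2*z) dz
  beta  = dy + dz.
alpha ∧ beta = (-2*x) dx ∧ dy + (-2*x) dx ∧ dz + (-2*y - 2*z) dy ∧ dz

Distribute the wedge, using dx_i ∧ dx_j = -dx_j ∧ dx_i and dx_i ∧ dx_i = 0. For each pair (i, j) with i < j, the coefficient of dx_i ∧ dx_j in alpha ∧ beta is (alpha_i * beta_j - alpha_j * beta_i). Collecting: alpha ∧ beta = (-2*x) dx ∧ dy + (-2*x) dx ∧ dz + (-2*y - 2*z) dy ∧ dz.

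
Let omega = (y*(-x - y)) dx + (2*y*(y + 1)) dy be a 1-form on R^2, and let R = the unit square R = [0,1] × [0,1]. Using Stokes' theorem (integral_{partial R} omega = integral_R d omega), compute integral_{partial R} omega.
integral_(partial R) omega = 3/2

Stokes: integral_partial_R omega = integral_R d omega with d omega = (∂Q/∂x - ∂P/∂y) dx ∧ dy.
  ∂Q/∂x = 0
  ∂P/∂y = -x - 2*y
  integrand = ∂Q/∂x - ∂P/∂y = x + 2*y.
Integrating over R: integral_0^1 integral_0^1 (x + 2*y) dx dy = 3/2.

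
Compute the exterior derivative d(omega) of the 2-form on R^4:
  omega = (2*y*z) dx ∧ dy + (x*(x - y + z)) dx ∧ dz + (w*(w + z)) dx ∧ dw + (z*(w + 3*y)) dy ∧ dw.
d(omega) = (x + 2*y) dx ∧ dy ∧ dz + (-w) dx ∧ dz ∧ dw + (-w - 3*y) dy ∧ dz ∧ dw

For a 2-form omega = sum_{i<j} g_{ij} dx_i ∧ dx_j, the exterior derivative is
  d(omega) = sum_{i<j} d(g_{ij}) ∧ dx_i ∧ dx_j = sum_{i<j, k} (∂g_{ij}/∂x_k) dx_k ∧ dx_i ∧ dx_j.
Expand each term, using dx_k ∧ dx_i ∧ dx_j = sgn(permutation) dx_{(a)} ∧ dx_{(b)} ∧ dx_{(c)} with (a < b < c) sorted:
  d(2*y*z) includes (∂/∂z)(2*y*z) dz = (2*y) dz, which multiplied by dx ∧ dy gives (2*y) dx ∧ dy ∧ dz
  d(x*(x - y + z)) includes (∂/∂y)(x*(x - y + z)) dy = (-x) dy, which multiplied by dx ∧ dz gives (x) dx ∧ dy ∧ dz
  d(w*(w + z)) includes (∂/∂z)(w*(w + z)) dz = (w) dz, which multiplied by dx ∧ dw gives (-w) dx ∧ dz ∧ dw
  d(z*(w + 3*y)) includes (∂/∂z)(z*(w + 3*y)) dz = (w + 3*y) dz, which multiplied by dy ∧ dw gives (-w - 3*y) dy ∧ dz ∧ dw
Collecting like 3-forms: d(omega) = (x + 2*y) dx ∧ dy ∧ dz + (-w) dx ∧ dz ∧ dw + (-w - 3*y) dy ∧ dz ∧ dw.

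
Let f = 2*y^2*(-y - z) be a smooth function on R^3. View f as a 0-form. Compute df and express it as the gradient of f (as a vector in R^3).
df = (0) dx + (2*y*(-3*y - 2*z)) dy + (-2*y^2) dz; grad f = (0, 2*y*(-3*y - 2*z), -2*y^2)

For a 0-form f, d f = (∂f/∂x) dx + (∂f/∂y) dy + (∂f/∂z) dz. The components of the vector representation are exactly the entries of grad f in Cartesian coordinates:
  ∂f/∂x = 0
  ∂f/∂y = 2*y*(-3*y - 2*z)
  ∂f/∂z = -2*y^2.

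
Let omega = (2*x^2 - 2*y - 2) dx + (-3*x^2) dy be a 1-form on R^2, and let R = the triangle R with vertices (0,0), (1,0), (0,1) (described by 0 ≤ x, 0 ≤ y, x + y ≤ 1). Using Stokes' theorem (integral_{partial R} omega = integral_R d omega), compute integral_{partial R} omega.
integral_(partial R) omega = 0

Stokes: integral_partial_R omega = integral_R d omega with d omega = (∂Q/∂x - ∂P/∂y) dx ∧ dy.
  ∂Q/∂x = -6*x
  ∂P/∂y = -2
  integrand = ∂Q/∂x - ∂P/∂y = 2 - 6*x.
Integrating over R: integral_0^1 integral_0^{1-x} (2 - 6*x) dy dx = 0.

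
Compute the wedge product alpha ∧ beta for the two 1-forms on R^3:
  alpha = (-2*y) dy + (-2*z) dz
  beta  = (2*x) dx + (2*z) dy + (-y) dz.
alpha ∧ beta = (4*x*y) dx ∧ dy + (2*y^2 + 4*z^2) dy ∧ dz + (4*x*z) dx ∧ dz

Distribute the wedge, using dx_i ∧ dx_j = -dx_j ∧ dx_i and dx_i ∧ dx_i = 0. For each pair (i, j) with i < j, the coefficient of dx_i ∧ dx_j in alpha ∧ beta is (alpha_i * beta_j - alpha_j * beta_i). Collecting: alpha ∧ beta = (4*x*y) dx ∧ dy + (2*y^2 + 4*z^2) dy ∧ dz + (4*x*z) dx ∧ dz.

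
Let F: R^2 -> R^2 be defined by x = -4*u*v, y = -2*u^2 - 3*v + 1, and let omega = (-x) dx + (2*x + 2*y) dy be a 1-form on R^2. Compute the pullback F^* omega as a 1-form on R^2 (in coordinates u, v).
F^* omega = (8*u*(2*u^2 + 4*u*v - 2*v^2 + 3*v - 1)) du + (-16*u^2*v + 12*u^2 + 24*u*v + 18*v - 6) dv

Using F^*(f dg) = (f ∘ F) d(g ∘ F), substitute each coordinate x_i by F_i(u, v) in f_i, and replace dx_i by d F_i = (∂F_i/∂u) du + (∂F_i/∂v) dv.
  For the x component: f_1(F) = 4*u*v; d F_1 = (-4*v) du + (-4*u) dv
  For the y component: f_2(F) = -4*u^2 - 8*u*v - 6*v + 2; d F_2 = (-4*u) du + (-3) dv
Combining and collecting du, dv coefficients:
  coeff of du: 8*u*(2*u^2 + 4*u*v - 2*v^2 + 3*v - 1)
  coeff of dv: -16*u^2*v + 12*u^2 + 24*u*v + 18*v - 6
F^* omega = (8*u*(2*u^2 + 4*u*v - 2*v^2 + 3*v - 1)) du + (-16*u^2*v + 12*u^2 + 24*u*v + 18*v - 6) dv.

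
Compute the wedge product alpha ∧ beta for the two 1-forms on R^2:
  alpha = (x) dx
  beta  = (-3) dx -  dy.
alpha ∧ beta = (-x) dx ∧ dy

Distribute the wedge, using dx_i ∧ dx_j = -dx_j ∧ dx_i and dx_i ∧ dx_i = 0. For each pair (i, j) with i < j, the coefficient of dx_i ∧ dx_j in alpha ∧ beta is (alpha_i * beta_j - alpha_j * beta_i). Collecting: alpha ∧ beta = (-x) dx ∧ dy.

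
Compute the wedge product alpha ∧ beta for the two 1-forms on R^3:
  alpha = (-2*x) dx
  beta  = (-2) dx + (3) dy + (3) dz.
alpha ∧ beta = (-6*x) dx ∧ dy + (-6*x) dx ∧ dz

Distribute the wedge, using dx_i ∧ dx_j = -dx_j ∧ dx_i and dx_i ∧ dx_i = 0. For each pair (i, j) with i < j, the coefficient of dx_i ∧ dx_j in alpha ∧ beta is (alpha_i * beta_j - alpha_j * beta_i). Collecting: alpha ∧ beta = (-6*x) dx ∧ dy + (-6*x) dx ∧ dz.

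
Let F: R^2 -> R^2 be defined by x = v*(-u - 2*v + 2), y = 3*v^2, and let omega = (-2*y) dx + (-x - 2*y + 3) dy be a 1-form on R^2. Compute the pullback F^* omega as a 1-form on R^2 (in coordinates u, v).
F^* omega = (6*v^3) du + (6*v*(2*u*v - 4*v + 3)) dv

Using F^*(f dg) = (f ∘ F) d(g ∘ F), substitute each coordinate x_i by F_i(u, v) in f_i, and replace dx_i by d F_i = (∂F_i/∂u) du + (∂F_i/∂v) dv.
  For the x component: f_1(F) = -6*v^2; d F_1 = (-v) du + (-u - 4*v + 2) dv
  For the y component: f_2(F) = u*v - 4*v^2 - 2*v + 3; d F_2 = (0) du + (6*v) dv
Combining and collecting du, dv coefficients:
  coeff of du: 6*v^3
  coeff of dv: 6*v*(2*u*v - 4*v + 3)
F^* omega = (6*v^3) du + (6*v*(2*u*v - 4*v + 3)) dv.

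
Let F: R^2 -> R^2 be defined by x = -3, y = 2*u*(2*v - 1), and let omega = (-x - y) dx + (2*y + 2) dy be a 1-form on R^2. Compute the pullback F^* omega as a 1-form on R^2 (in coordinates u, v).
F^* omega = (32*u*v^2 - 32*u*v + 8*u + 8*v - 4) du + (8*u*(4*u*v - 2*u + 1)) dv

Using F^*(f dg) = (f ∘ F) d(g ∘ F), substitute each coordinate x_i by F_i(u, v) in f_i, and replace dx_i by d F_i = (∂F_i/∂u) du + (∂F_i/∂v) dv.
  For the x component: f_1(F) = -4*u*v + 2*u + 3; d F_1 = (0) du + (0) dv
  For the y component: f_2(F) = 8*u*v - 4*u + 2; d F_2 = (4*v - 2) du + (4*u) dv
Combining and collecting du, dv coefficients:
  coeff of du: 32*u*v^2 - 32*u*v + 8*u + 8*v - 4
  coeff of dv: 8*u*(4*u*v - 2*u + 1)
F^* omega = (32*u*v^2 - 32*u*v + 8*u + 8*v - 4) du + (8*u*(4*u*v - 2*u + 1)) dv.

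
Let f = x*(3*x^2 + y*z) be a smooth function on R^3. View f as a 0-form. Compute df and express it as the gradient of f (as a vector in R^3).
df = (9*x^2 + y*z) dx + (x*z) dy + (x*y) dz; grad f = (9*x^2 + y*z, x*z, x*y)

For a 0-form f, d f = (∂f/∂x) dx + (∂f/∂y) dy + (∂f/∂z) dz. The components of the vector representation are exactly the entries of grad f in Cartesian coordinates:
  ∂f/∂x = 9*x^2 + y*z
  ∂f/∂y = x*z
  ∂f/∂z = x*y.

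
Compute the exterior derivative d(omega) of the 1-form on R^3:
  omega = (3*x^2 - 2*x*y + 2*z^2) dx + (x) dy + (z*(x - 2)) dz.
d(omega) = (2*x + 1) dx ∧ dy + (-3*z) dx ∧ dz

For a 1-form omega = sum_i f_i dx_i, the exterior derivative is
  d(omega) = sum_{i < j} (∂f_j/∂x_i - ∂f_i/∂x_j) dx_i ∧ dx_j.
  coefficient of dx ∧ dy: ∂f_2/∂x - ∂f_1/∂y = ∂(x)/∂x - ∂(3*x^2 - 2*x*y + 2*z^2)/∂y = 2*x + 1
  coefficient of dx ∧ dz: ∂f_3/∂x - ∂f_1/∂z = ∂(z*(x - 2))/∂x - ∂(3*x^2 - 2*x*y + 2*z^2)/∂z = -3*z
Assembling: d(omega) = (2*x + 1) dx ∧ dy + (-3*z) dx ∧ dz.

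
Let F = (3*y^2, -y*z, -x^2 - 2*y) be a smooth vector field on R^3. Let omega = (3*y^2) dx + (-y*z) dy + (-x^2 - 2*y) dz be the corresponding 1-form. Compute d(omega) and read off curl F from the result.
d(omega) = (y - 2) dy ∧ dz + (2*x) dz ∧ dx + (-6*y) dx ∧ dy; curl F = (y - 2, 2*x, -6*y)

d omega = sum_{i<j} (∂f_j/∂x_i - ∂f_i/∂x_j) dx_i ∧ dx_j. Under the identification (dy ∧ dz, dz ∧ dx, dx ∧ dy) ↔ (e_x, e_y, e_z), the coefficients are exactly the components of curl F. Compute:
  ∂R/∂y - ∂Q/∂z = (-2) - (-y) = y - 2
  ∂P/∂z - ∂R/∂x = (0) - (-2*x) = 2*x
  ∂Q/∂x - ∂P/∂y = (0) - (6*y) = -6*y.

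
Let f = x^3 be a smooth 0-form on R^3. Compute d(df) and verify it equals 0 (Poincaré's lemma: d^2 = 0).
d(df) = 0

Step 1: df = sum_i (∂f/∂x_i) dx_i = (3*x^2) dx + (0) dy + (0) dz.
Step 2: Apply d again. Using the 1-form formula, the coefficient of dx ∧ dy in d(df) is ∂^2 f/∂x ∂y - ∂^2 f/∂y ∂x = (0) - (0) = 0 (equality of mixed partials for smooth f).
Similarly for dx ∧ dz and dy ∧ dz — all coefficients vanish. So d(df) = 0.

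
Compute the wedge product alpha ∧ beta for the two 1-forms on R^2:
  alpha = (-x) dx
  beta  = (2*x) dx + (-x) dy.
alpha ∧ beta = (x^2) dx ∧ dy

Distribute the wedge, using dx_i ∧ dx_j = -dx_j ∧ dx_i and dx_i ∧ dx_i = 0. For each pair (i, j) with i < j, the coefficient of dx_i ∧ dx_j in alpha ∧ beta is (alpha_i * beta_j - alpha_j * beta_i). Collecting: alpha ∧ beta = (x^2) dx ∧ dy.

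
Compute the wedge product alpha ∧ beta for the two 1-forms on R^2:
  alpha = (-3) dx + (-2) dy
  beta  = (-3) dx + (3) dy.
alpha ∧ beta = (-15) dx ∧ dy

Distribute the wedge, using dx_i ∧ dx_j = -dx_j ∧ dx_i and dx_i ∧ dx_i = 0. For each pair (i, j) with i < j, the coefficient of dx_i ∧ dx_j in alpha ∧ beta is (alpha_i * beta_j - alpha_j * beta_i). Collecting: alpha ∧ beta = (-15) dx ∧ dy.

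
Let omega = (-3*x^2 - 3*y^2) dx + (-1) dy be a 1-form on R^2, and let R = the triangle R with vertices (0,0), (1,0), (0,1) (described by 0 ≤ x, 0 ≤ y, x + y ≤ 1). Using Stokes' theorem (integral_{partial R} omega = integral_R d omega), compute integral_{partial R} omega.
integral_(partial R) omega = 1

Stokes: integral_partial_R omega = integral_R d omega with d omega = (∂Q/∂x - ∂P/∂y) dx ∧ dy.
  ∂Q/∂x = 0
  ∂P/∂y = -6*y
  integrand = ∂Q/∂x - ∂P/∂y = 6*y.
Integrating over R: integral_0^1 integral_0^{1-x} (6*y) dy dx = 1.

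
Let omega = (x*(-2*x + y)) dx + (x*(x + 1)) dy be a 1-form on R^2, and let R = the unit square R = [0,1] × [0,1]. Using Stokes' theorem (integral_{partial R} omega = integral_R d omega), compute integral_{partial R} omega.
integral_(partial R) omega = 3/2

Stokes: integral_partial_R omega = integral_R d omega with d omega = (∂Q/∂x - ∂P/∂y) dx ∧ dy.
  ∂Q/∂x = 2*x + 1
  ∂P/∂y = x
  integrand = ∂Q/∂x - ∂P/∂y = x + 1.
Integrating over R: integral_0^1 integral_0^1 (x + 1) dx dy = 3/2.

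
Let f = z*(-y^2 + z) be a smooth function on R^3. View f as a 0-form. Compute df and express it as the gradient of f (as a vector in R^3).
df = (0) dx + (-2*y*z) dy + (-y^2 + 2*z) dz; grad f = (0, -2*y*z, -y^2 + 2*z)

For a 0-form f, d f = (∂f/∂x) dx + (∂f/∂y) dy + (∂f/∂z) dz. The components of the vector representation are exactly the entries of grad f in Cartesian coordinates:
  ∂f/∂x = 0
  ∂f/∂y = -2*y*z
  ∂f/∂z = -y^2 + 2*z.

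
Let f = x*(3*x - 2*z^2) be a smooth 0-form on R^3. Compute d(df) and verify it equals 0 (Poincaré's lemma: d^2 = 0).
d(df) = 0

Step 1: df = sum_i (∂f/∂x_i) dx_i = (6*x - 2*z^2) dx + (0) dy + (-4*x*z) dz.
Step 2: Apply d again. Using the 1-form formula, the coefficient of dx ∧ dy in d(df) is ∂^2 f/∂x ∂y - ∂^2 f/∂y ∂x = (0) - (0) = 0 (equality of mixed partials for smooth f).
Similarly for dx ∧ dz and dy ∧ dz — all coefficients vanish. So d(df) = 0.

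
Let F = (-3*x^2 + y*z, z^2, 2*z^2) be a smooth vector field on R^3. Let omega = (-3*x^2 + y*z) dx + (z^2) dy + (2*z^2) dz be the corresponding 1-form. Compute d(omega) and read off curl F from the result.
d(omega) = (-2*z) dy ∧ dz + (y) dz ∧ dx + (-z) dx ∧ dy; curl F = (-2*z, y, -z)

d omega = sum_{i<j} (∂f_j/∂x_i - ∂f_i/∂x_j) dx_i ∧ dx_j. Under the identification (dy ∧ dz, dz ∧ dx, dx ∧ dy) ↔ (e_x, e_y, e_z), the coefficients are exactly the components of curl F. Compute:
  ∂R/∂y - ∂Q/∂z = (0) - (2*z) = -2*z
  ∂P/∂z - ∂R/∂x = (y) - (0) = y
  ∂Q/∂x - ∂P/∂y = (0) - (z) = -z.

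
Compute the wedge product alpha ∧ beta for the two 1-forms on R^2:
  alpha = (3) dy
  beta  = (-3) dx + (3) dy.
alpha ∧ beta = (9) dx ∧ dy

Distribute the wedge, using dx_i ∧ dx_j = -dx_j ∧ dx_i and dx_i ∧ dx_i = 0. For each pair (i, j) with i < j, the coefficient of dx_i ∧ dx_j in alpha ∧ beta is (alpha_i * beta_j - alpha_j * beta_i). Collecting: alpha ∧ beta = (9) dx ∧ dy.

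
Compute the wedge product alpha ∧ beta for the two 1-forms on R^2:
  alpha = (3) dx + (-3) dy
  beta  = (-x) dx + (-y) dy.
alpha ∧ beta = (-3*x - 3*y) dx ∧ dy

Distribute the wedge, using dx_i ∧ dx_j = -dx_j ∧ dx_i and dx_i ∧ dx_i = 0. For each pair (i, j) with i < j, the coefficient of dx_i ∧ dx_j in alpha ∧ beta is (alpha_i * beta_j - alpha_j * beta_i). Collecting: alpha ∧ beta = (-3*x - 3*y) dx ∧ dy.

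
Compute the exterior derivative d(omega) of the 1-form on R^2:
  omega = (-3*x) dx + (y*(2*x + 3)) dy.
d(omega) = (2*y) dx ∧ dy

For a 1-form omega = sum_i f_i dx_i, the exterior derivative is
  d(omega) = sum_{i < j} (∂f_j/∂x_i - ∂f_i/∂x_j) dx_i ∧ dx_j.
  coefficient of dx ∧ dy: ∂f_2/∂x - ∂f_1/∂y = ∂(y*(2*x + 3))/∂x - ∂(-3*x)/∂y = 2*y
Assembling: d(omega) = (2*y) dx ∧ dy.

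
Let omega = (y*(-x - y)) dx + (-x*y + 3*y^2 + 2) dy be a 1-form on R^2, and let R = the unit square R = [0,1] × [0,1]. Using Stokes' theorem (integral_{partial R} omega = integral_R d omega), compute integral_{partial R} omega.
integral_(partial R) omega = 1

Stokes: integral_partial_R omega = integral_R d omega with d omega = (∂Q/∂x - ∂P/∂y) dx ∧ dy.
  ∂Q/∂x = -y
  ∂P/∂y = -x - 2*y
  integrand = ∂Q/∂x - ∂P/∂y = x + y.
Integrating over R: integral_0^1 integral_0^1 (x + y) dx dy = 1.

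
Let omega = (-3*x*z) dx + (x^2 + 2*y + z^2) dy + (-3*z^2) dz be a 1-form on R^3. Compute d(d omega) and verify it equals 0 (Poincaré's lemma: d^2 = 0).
d(d omega) = 0

Step 1: d omega = sum_{i<j} (∂f_j/∂x_i - ∂f_i/∂x_j) dx_i ∧ dx_j:
  coeff of dx ∧ dy: 2*x
  coeff of dx ∧ dz: 3*x
  coeff of dy ∧ dz: -2*z
Step 2: Apply d again to each 2-form coefficient. The only possible 3-form in R^3 is dx ∧ dy ∧ dz, with coefficient
  ∂(coeff of dy∧dz)/∂x - ∂(coeff of dx∧dz)/∂y + ∂(coeff of dx∧dy)/∂z
  = ∂/∂x (-2*z) - ∂/∂y (3*x) + ∂/∂z (2*x).
Each of these terms simplifies to sums of mixed partials that cancel in pairs. The result is 0 (by equality of mixed partials for smooth functions — Schwarz / Clairaut).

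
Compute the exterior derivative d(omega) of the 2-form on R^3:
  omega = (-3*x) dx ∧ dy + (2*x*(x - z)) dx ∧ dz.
d(omega) = 0

For a 2-form omega = sum_{i<j} g_{ij} dx_i ∧ dx_j, the exterior derivative is
  d(omega) = sum_{i<j} d(g_{ij}) ∧ dx_i ∧ dx_j = sum_{i<j, k} (∂g_{ij}/∂x_k) dx_k ∧ dx_i ∧ dx_j.
Expand each term, using dx_k ∧ dx_i ∧ dx_j = sgn(permutation) dx_{(a)} ∧ dx_{(b)} ∧ dx_{(c)} with (a < b < c) sorted:

Collecting like 3-forms: d(omega) = 0.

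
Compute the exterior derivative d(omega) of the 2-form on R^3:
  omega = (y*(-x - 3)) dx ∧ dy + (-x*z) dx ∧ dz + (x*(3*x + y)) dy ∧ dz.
d(omega) = (6*x + y) dx ∧ dy ∧ dz

For a 2-form omega = sum_{i<j} g_{ij} dx_i ∧ dx_j, the exterior derivative is
  d(omega) = sum_{i<j} d(g_{ij}) ∧ dx_i ∧ dx_j = sum_{i<j, k} (∂g_{ij}/∂x_k) dx_k ∧ dx_i ∧ dx_j.
Expand each term, using dx_k ∧ dx_i ∧ dx_j = sgn(permutation) dx_{(a)} ∧ dx_{(b)} ∧ dx_{(c)} with (a < b < c) sorted:
  d(x*(3*x + y)) includes (∂/∂x)(x*(3*x + y)) dx = (6*x + y) dx, which multiplied by dy ∧ dz gives (6*x + y) dx ∧ dy ∧ dz
Collecting like 3-forms: d(omega) = (6*x + y) dx ∧ dy ∧ dz.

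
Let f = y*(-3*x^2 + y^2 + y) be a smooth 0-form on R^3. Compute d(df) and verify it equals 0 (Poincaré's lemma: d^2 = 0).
d(df) = 0

Step 1: df = sum_i (∂f/∂x_i) dx_i = (-6*x*y) dx + (-3*x^2 + 3*y^2 + 2*y) dy + (0) dz.
Step 2: Apply d again. Using the 1-form formula, the coefficient of dx ∧ dy in d(df) is ∂^2 f/∂x ∂y - ∂^2 f/∂y ∂x = (-6*x) - (-6*x) = 0 (equality of mixed partials for smooth f).
Similarly for dx ∧ dz and dy ∧ dz — all coefficients vanish. So d(df) = 0.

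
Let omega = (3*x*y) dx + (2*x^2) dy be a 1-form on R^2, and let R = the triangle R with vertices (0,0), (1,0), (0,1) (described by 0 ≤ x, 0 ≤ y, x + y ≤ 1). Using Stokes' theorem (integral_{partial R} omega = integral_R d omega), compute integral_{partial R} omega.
integral_(partial R) omega = 1/6

Stokes: integral_partial_R omega = integral_R d omega with d omega = (∂Q/∂x - ∂P/∂y) dx ∧ dy.
  ∂Q/∂x = 4*x
  ∂P/∂y = 3*x
  integrand = ∂Q/∂x - ∂P/∂y = x.
Integrating over R: integral_0^1 integral_0^{1-x} (x) dy dx = 1/6.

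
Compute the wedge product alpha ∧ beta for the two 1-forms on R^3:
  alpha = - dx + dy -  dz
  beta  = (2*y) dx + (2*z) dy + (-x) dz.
alpha ∧ beta = (-2*y - 2*z) dx ∧ dy + (x + 2*y) dx ∧ dz + (-x + 2*z) dy ∧ dz

Distribute the wedge, using dx_i ∧ dx_j = -dx_j ∧ dx_i and dx_i ∧ dx_i = 0. For each pair (i, j) with i < j, the coefficient of dx_i ∧ dx_j in alpha ∧ beta is (alpha_i * beta_j - alpha_j * beta_i). Collecting: alpha ∧ beta = (-2*y - 2*z) dx ∧ dy + (x + 2*y) dx ∧ dz + (-x + 2*z) dy ∧ dz.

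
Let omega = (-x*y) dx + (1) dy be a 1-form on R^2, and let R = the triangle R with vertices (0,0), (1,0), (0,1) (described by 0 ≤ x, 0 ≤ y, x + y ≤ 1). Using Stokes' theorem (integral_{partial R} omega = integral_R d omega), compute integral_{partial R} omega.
integral_(partial R) omega = 1/6

Stokes: integral_partial_R omega = integral_R d omega with d omega = (∂Q/∂x - ∂P/∂y) dx ∧ dy.
  ∂Q/∂x = 0
  ∂P/∂y = -x
  integrand = ∂Q/∂x - ∂P/∂y = x.
Integrating over R: integral_0^1 integral_0^{1-x} (x) dy dx = 1/6.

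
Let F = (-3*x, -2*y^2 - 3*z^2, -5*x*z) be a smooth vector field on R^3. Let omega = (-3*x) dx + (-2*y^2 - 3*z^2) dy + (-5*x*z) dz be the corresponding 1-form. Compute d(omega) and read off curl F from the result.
d(omega) = (6*z) dy ∧ dz + (5*z) dz ∧ dx + (0) dx ∧ dy; curl F = (6*z, 5*z, 0)

d omega = sum_{i<j} (∂f_j/∂x_i - ∂f_i/∂x_j) dx_i ∧ dx_j. Under the identification (dy ∧ dz, dz ∧ dx, dx ∧ dy) ↔ (e_x, e_y, e_z), the coefficients are exactly the components of curl F. Compute:
  ∂R/∂y - ∂Q/∂z = (0) - (-6*z) = 6*z
  ∂P/∂z - ∂R/∂x = (0) - (-5*z) = 5*z
  ∂Q/∂x - ∂P/∂y = (0) - (0) = 0.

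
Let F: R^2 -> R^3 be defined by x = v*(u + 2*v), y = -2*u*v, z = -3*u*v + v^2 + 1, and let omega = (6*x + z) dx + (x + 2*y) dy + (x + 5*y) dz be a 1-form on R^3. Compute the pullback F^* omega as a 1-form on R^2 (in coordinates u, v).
F^* omega = (v*(36*u*v + 3*v^2 + 1)) du + (36*u^2*v - 3*u*v^2 + u + 56*v^3 + 4*v) dv

Using F^*(f dg) = (f ∘ F) d(g ∘ F), substitute each coordinate x_i by F_i(u, v) in f_i, and replace dx_i by d F_i = (∂F_i/∂u) du + (∂F_i/∂v) dv.
  For the x component: f_1(F) = 3*u*v + 13*v^2 + 1; d F_1 = (v) du + (u + 4*v) dv
  For the y component: f_2(F) = v*(-3*u + 2*v); d F_2 = (-2*v) du + (-2*u) dv
  For the z component: f_3(F) = v*(-9*u + 2*v); d F_3 = (-3*v) du + (-3*u + 2*v) dv
Combining and collecting du, dv coefficients:
  coeff of du: v*(36*u*v + 3*v^2 + 1)
  coeff of dv: 36*u^2*v - 3*u*v^2 + u + 56*v^3 + 4*v
F^* omega = (v*(36*u*v + 3*v^2 + 1)) du + (36*u^2*v - 3*u*v^2 + u + 56*v^3 + 4*v) dv.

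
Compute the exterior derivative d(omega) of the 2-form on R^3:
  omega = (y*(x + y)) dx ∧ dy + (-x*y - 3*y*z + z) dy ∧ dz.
d(omega) = (-y) dx ∧ dy ∧ dz

For a 2-form omega = sum_{i<j} g_{ij} dx_i ∧ dx_j, the exterior derivative is
  d(omega) = sum_{i<j} d(g_{ij}) ∧ dx_i ∧ dx_j = sum_{i<j, k} (∂g_{ij}/∂x_k) dx_k ∧ dx_i ∧ dx_j.
Expand each term, using dx_k ∧ dx_i ∧ dx_j = sgn(permutation) dx_{(a)} ∧ dx_{(b)} ∧ dx_{(c)} with (a < b < c) sorted:
  d(-x*y - 3*y*z + z) includes (∂/∂x)(-x*y - 3*y*z + z) dx = (-y) dx, which multiplied by dy ∧ dz gives (-y) dx ∧ dy ∧ dz
Collecting like 3-forms: d(omega) = (-y) dx ∧ dy ∧ dz.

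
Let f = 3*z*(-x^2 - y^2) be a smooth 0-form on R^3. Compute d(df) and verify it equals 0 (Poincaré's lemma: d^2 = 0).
d(df) = 0

Step 1: df = sum_i (∂f/∂x_i) dx_i = (-6*x*z) dx + (-6*y*z) dy + (-3*x^2 - 3*y^2) dz.
Step 2: Apply d again. Using the 1-form formula, the coefficient of dx ∧ dy in d(df) is ∂^2 f/∂x ∂y - ∂^2 f/∂y ∂x = (0) - (0) = 0 (equality of mixed partials for smooth f).
Similarly for dx ∧ dz and dy ∧ dz — all coefficients vanish. So d(df) = 0.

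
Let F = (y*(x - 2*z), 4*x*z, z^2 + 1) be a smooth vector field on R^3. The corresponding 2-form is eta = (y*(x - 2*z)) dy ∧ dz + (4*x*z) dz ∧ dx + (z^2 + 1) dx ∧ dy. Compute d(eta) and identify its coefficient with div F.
d(eta) = (y + 2*z) dx ∧ dy ∧ dz; div F = y + 2*z

For a 2-form in R^3 of the form above, applying d gives a 3-form with coefficient ∂P/∂x + ∂Q/∂y + ∂R/∂z:
  ∂P/∂x = y
  ∂Q/∂y = 0
  ∂R/∂z = 2*z
Sum = y + 2*z, which is exactly div F.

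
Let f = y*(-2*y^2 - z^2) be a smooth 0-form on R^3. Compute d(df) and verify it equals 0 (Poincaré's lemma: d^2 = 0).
d(df) = 0

Step 1: df = sum_i (∂f/∂x_i) dx_i = (0) dx + (-6*y^2 - z^2) dy + (-2*y*z) dz.
Step 2: Apply d again. Using the 1-form formula, the coefficient of dx ∧ dy in d(df) is ∂^2 f/∂x ∂y - ∂^2 f/∂y ∂x = (0) - (0) = 0 (equality of mixed partials for smooth f).
Similarly for dx ∧ dz and dy ∧ dz — all coefficients vanish. So d(df) = 0.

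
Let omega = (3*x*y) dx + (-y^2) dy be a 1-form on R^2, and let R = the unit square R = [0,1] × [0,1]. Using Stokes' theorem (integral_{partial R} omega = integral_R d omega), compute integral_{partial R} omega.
integral_(partial R) omega = -3/2

Stokes: integral_partial_R omega = integral_R d omega with d omega = (∂Q/∂x - ∂P/∂y) dx ∧ dy.
  ∂Q/∂x = 0
  ∂P/∂y = 3*x
  integrand = ∂Q/∂x - ∂P/∂y = -3*x.
Integrating over R: integral_0^1 integral_0^1 (-3*x) dx dy = -3/2.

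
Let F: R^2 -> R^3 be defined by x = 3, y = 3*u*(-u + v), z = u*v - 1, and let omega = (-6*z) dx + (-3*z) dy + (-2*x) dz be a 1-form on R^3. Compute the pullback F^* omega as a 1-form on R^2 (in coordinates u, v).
F^* omega = (18*u^2*v - 9*u*v^2 - 18*u + 3*v) du + (3*u*(-3*u*v + 1)) dv

Using F^*(f dg) = (f ∘ F) d(g ∘ F), substitute each coordinate x_i by F_i(u, v) in f_i, and replace dx_i by d F_i = (∂F_i/∂u) du + (∂F_i/∂v) dv.
  For the x component: f_1(F) = -6*u*v + 6; d F_1 = (0) du + (0) dv
  For the y component: f_2(F) = -3*u*v + 3; d F_2 = (-6*u + 3*v) du + (3*u) dv
  For the z component: f_3(F) = -6; d F_3 = (v) du + (u) dv
Combining and collecting du, dv coefficients:
  coeff of du: 18*u^2*v - 9*u*v^2 - 18*u + 3*v
  coeff of dv: 3*u*(-3*u*v + 1)
F^* omega = (18*u^2*v - 9*u*v^2 - 18*u + 3*v) du + (3*u*(-3*u*v + 1)) dv.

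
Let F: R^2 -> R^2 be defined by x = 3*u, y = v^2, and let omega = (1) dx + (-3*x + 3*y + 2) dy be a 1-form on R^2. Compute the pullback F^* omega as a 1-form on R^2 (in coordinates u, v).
F^* omega = (3) du + (2*v*(-9*u + 3*v^2 + 2)) dv

Using F^*(f dg) = (f ∘ F) d(g ∘ F), substitute each coordinate x_i by F_i(u, v) in f_i, and replace dx_i by d F_i = (∂F_i/∂u) du + (∂F_i/∂v) dv.
  For the x component: f_1(F) = 1; d F_1 = (3) du + (0) dv
  For the y component: f_2(F) = -9*u + 3*v^2 + 2; d F_2 = (0) du + (2*v) dv
Combining and collecting du, dv coefficients:
  coeff of du: 3
  coeff of dv: 2*v*(-9*u + 3*v^2 + 2)
F^* omega = (3) du + (2*v*(-9*u + 3*v^2 + 2)) dv.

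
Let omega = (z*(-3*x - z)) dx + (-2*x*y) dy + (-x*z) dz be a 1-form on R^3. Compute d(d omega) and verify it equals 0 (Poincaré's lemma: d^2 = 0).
d(d omega) = 0

Step 1: d omega = sum_{i<j} (∂f_j/∂x_i - ∂f_i/∂x_j) dx_i ∧ dx_j:
  coeff of dx ∧ dy: -2*y
  coeff of dx ∧ dz: 3*x + z
  coeff of dy ∧ dz: 0
Step 2: Apply d again to each 2-form coefficient. The only possible 3-form in R^3 is dx ∧ dy ∧ dz, with coefficient
  ∂(coeff of dy∧dz)/∂x - ∂(coeff of dx∧dz)/∂y + ∂(coeff of dx∧dy)/∂z
  = ∂/∂x (0) - ∂/∂y (3*x + z) + ∂/∂z (-2*y).
Each of these terms simplifies to sums of mixed partials that cancel in pairs. The result is 0 (by equality of mixed partials for smooth functions — Schwarz / Clairaut).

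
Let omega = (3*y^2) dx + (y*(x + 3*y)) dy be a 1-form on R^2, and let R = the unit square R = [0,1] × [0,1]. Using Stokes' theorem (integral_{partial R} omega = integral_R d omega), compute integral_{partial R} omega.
integral_(partial R) omega = -5/2

Stokes: integral_partial_R omega = integral_R d omega with d omega = (∂Q/∂x - ∂P/∂y) dx ∧ dy.
  ∂Q/∂x = y
  ∂P/∂y = 6*y
  integrand = ∂Q/∂x - ∂P/∂y = -5*y.
Integrating over R: integral_0^1 integral_0^1 (-5*y) dx dy = -5/2.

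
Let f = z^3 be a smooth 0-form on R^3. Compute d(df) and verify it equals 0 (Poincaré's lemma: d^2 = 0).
d(df) = 0

Step 1: df = sum_i (∂f/∂x_i) dx_i = (0) dx + (0) dy + (3*z^2) dz.
Step 2: Apply d again. Using the 1-form formula, the coefficient of dx ∧ dy in d(df) is ∂^2 f/∂x ∂y - ∂^2 f/∂y ∂x = (0) - (0) = 0 (equality of mixed partials for smooth f).
Similarly for dx ∧ dz and dy ∧ dz — all coefficients vanish. So d(df) = 0.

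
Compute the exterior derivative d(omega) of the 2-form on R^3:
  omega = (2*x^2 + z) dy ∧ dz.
d(omega) = (4*x) dx ∧ dy ∧ dz

For a 2-form omega = sum_{i<j} g_{ij} dx_i ∧ dx_j, the exterior derivative is
  d(omega) = sum_{i<j} d(g_{ij}) ∧ dx_i ∧ dx_j = sum_{i<j, k} (∂g_{ij}/∂x_k) dx_k ∧ dx_i ∧ dx_j.
Expand each term, using dx_k ∧ dx_i ∧ dx_j = sgn(permutation) dx_{(a)} ∧ dx_{(b)} ∧ dx_{(c)} with (a < b < c) sorted:
  d(2*x^2 + z) includes (∂/∂x)(2*x^2 + z) dx = (4*x) dx, which multiplied by dy ∧ dz gives (4*x) dx ∧ dy ∧ dz
Collecting like 3-forms: d(omega) = (4*x) dx ∧ dy ∧ dz.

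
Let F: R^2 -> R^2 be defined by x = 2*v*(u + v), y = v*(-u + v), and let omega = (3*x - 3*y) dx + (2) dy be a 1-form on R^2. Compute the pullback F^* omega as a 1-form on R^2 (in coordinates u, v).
F^* omega = (2*v*(9*u*v + 3*v^2 - 1)) du + (18*u^2*v + 42*u*v^2 - 2*u + 12*v^3 + 4*v) dv

Using F^*(f dg) = (f ∘ F) d(g ∘ F), substitute each coordinate x_i by F_i(u, v) in f_i, and replace dx_i by d F_i = (∂F_i/∂u) du + (∂F_i/∂v) dv.
  For the x component: f_1(F) = 3*v*(3*u + v); d F_1 = (2*v) du + (2*u + 4*v) dv
  For the y component: f_2(F) = 2; d F_2 = (-v) du + (-u + 2*v) dv
Combining and collecting du, dv coefficients:
  coeff of du: 2*v*(9*u*v + 3*v^2 - 1)
  coeff of dv: 18*u^2*v + 42*u*v^2 - 2*u + 12*v^3 + 4*v
F^* omega = (2*v*(9*u*v + 3*v^2 - 1)) du + (18*u^2*v + 42*u*v^2 - 2*u + 12*v^3 + 4*v) dv.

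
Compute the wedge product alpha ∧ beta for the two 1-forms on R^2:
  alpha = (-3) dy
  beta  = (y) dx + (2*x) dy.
alpha ∧ beta = (3*y) dx ∧ dy

Distribute the wedge, using dx_i ∧ dx_j = -dx_j ∧ dx_i and dx_i ∧ dx_i = 0. For each pair (i, j) with i < j, the coefficient of dx_i ∧ dx_j in alpha ∧ beta is (alpha_i * beta_j - alpha_j * beta_i). Collecting: alpha ∧ beta = (3*y) dx ∧ dy.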